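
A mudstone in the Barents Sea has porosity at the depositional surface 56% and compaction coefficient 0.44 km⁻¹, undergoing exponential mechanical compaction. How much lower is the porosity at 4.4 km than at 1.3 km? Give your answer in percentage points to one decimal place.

23.5 percentage points

n(1.3) = 0.56·e^(−0.44×1.3) = 0.3161
n(4.4) = 0.56·e^(−0.44×4.4) = 0.0808
Δn = 0.3161 − 0.0808 = 0.2353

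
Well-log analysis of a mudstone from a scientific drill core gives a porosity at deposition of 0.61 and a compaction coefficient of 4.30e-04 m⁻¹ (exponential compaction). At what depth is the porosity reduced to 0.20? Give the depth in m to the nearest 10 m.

2590 m

Working in km (1 km = 1000 m; c in km⁻¹ = c in m⁻¹ × 1000):
Invert Athy's law: Z = ln(n₀/n) / c
Z = ln(0.61/0.2) / 0.43 = ln(3.05) / 0.43 = 1.1151 / 0.43 = 2.593 km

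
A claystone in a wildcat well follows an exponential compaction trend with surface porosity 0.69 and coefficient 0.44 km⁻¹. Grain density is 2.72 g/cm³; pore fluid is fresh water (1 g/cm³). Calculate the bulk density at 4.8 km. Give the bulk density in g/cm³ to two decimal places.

Porosity at depth: phi = 0.69·exp(−0.44×4.8) = 0.69×0.1210 = 0.0835
Bulk density: ρ_b = (1−phi)ρ_g + phi·ρ_f = 0.9165×2.72 + 0.0835×1
       = 2.493 + 0.083 = 2.576 g/cm³

2.58 g/cm³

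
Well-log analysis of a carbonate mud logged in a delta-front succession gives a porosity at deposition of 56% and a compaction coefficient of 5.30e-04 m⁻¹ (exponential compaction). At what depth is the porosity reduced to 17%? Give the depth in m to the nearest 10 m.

2250 m

Working in km (1 km = 1000 m; β in km⁻¹ = β in m⁻¹ × 1000):
Invert Athy's law: z = ln(φ₀/φ) / β
z = ln(0.56/0.17) / 0.53 = ln(3.294) / 0.53 = 1.1921 / 0.53 = 2.249 km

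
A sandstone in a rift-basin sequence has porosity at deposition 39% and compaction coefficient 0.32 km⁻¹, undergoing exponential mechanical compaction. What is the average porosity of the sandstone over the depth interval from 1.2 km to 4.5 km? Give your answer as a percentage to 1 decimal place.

⟨φ⟩ = (1/(d₂−d₁)) ∫ φ₀ e^(−cd) dd = φ₀·(e^(−c·d₁) − e^(−c·d₂)) / (c·(d₂−d₁))
e^(−0.32×1.2) = 0.6811; e^(−0.32×4.5) = 0.2369
⟨φ⟩ = 0.39 × (0.6811 − 0.2369) / (0.32 × 3.3) = 0.39 × 0.4206 = 0.1641

16.4%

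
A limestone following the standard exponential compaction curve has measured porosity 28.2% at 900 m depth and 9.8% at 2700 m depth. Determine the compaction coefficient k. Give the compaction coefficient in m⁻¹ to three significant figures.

Working in km (1 km = 1000 m; k in km⁻¹ = k in m⁻¹ × 1000):
Athy: n(d) = n₀ e^(−kd) ⇒ n₁/n₂ = e^{k(d₂−d₁)} ⇒ k = ln(n₁/n₂)/(d₂−d₁)
k = ln(0.282/0.098) / (2.7 − 0.9) = ln(2.878) / 1.8 = 1.0569 / 1.8 = 0.5872 km⁻¹

0.000587 m⁻¹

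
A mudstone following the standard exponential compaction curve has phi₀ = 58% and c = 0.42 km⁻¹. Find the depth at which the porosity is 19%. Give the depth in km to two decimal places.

2.66 km

Invert Athy's law: d = ln(phi₀/phi) / c
d = ln(0.58/0.19) / 0.42 = ln(3.053) / 0.42 = 1.1160 / 0.42 = 2.657 km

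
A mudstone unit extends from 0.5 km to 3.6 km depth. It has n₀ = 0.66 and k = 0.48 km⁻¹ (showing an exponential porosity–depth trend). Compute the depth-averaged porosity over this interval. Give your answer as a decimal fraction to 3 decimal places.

0.270

⟨n⟩ = (1/(d₂−d₁)) ∫ n₀ e^(−kd) dd = n₀·(e^(−k·d₁) − e^(−k·d₂)) / (k·(d₂−d₁))
e^(−0.48×0.5) = 0.7866; e^(−0.48×3.6) = 0.1776
⟨n⟩ = 0.66 × (0.7866 − 0.1776) / (0.48 × 3.1) = 0.66 × 0.4093 = 0.2701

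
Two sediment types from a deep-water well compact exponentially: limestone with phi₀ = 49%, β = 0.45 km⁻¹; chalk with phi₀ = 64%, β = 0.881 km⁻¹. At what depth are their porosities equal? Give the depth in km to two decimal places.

Set phi₀ₐ e^(−βₐZ) = phi₀ᵦ e^(−βᵦZ) ⇒ ln(phi₀ₐ/phi₀ᵦ) = (βₐ − βᵦ)·Z
Z = ln(0.49/0.64) / (0.45 − 0.881) = -0.2671 / -0.431 = 0.620 km

0.62 km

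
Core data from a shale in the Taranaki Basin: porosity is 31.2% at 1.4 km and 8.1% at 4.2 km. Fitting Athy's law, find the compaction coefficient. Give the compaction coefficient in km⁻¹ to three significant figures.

Athy: n(Z) = n₀ e^(−βZ) ⇒ n₁/n₂ = e^{β(Z₂−Z₁)} ⇒ β = ln(n₁/n₂)/(Z₂−Z₁)
β = ln(0.312/0.081) / (4.2 − 1.4) = ln(3.852) / 2.8 = 1.3486 / 2.8 = 0.4816 km⁻¹

0.482 km⁻¹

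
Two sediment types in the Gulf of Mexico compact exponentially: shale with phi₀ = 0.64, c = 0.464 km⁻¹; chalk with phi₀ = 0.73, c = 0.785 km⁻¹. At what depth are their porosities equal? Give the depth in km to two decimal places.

0.41 km

Set phi₀ₐ e^(−cₐz) = phi₀ᵦ e^(−cᵦz) ⇒ ln(phi₀ₐ/phi₀ᵦ) = (cₐ − cᵦ)·z
z = ln(0.64/0.73) / (0.464 − 0.785) = -0.1316 / -0.321 = 0.410 km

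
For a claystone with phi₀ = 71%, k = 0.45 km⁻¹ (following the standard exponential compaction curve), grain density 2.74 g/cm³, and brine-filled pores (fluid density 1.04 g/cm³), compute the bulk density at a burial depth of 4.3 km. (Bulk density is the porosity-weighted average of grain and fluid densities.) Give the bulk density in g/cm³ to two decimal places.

2.57 g/cm³

Porosity at depth: phi = 0.71·exp(−0.45×4.3) = 0.71×0.1444 = 0.1025
Bulk density: ρ_b = (1−phi)ρ_g + phi·ρ_f = 0.8975×2.74 + 0.1025×1.04
       = 2.459 + 0.107 = 2.566 g/cm³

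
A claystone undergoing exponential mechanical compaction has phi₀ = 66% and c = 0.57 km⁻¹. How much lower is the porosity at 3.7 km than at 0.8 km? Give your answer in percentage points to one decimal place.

33.8 percentage points

phi(0.8) = 0.66·e^(−0.57×0.8) = 0.4183
phi(3.7) = 0.66·e^(−0.57×3.7) = 0.0801
Δphi = 0.4183 − 0.0801 = 0.3382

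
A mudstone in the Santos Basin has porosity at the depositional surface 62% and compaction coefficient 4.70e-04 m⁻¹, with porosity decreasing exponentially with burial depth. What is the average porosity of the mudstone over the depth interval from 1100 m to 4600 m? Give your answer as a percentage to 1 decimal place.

Working in km (1 km = 1000 m; k in km⁻¹ = k in m⁻¹ × 1000):
⟨n⟩ = (1/(z₂−z₁)) ∫ n₀ e^(−kz) dz = n₀·(e^(−k·z₁) − e^(−k·z₂)) / (k·(z₂−z₁))
e^(−0.47×1.1) = 0.5963; e^(−0.47×4.6) = 0.1151
⟨n⟩ = 0.62 × (0.5963 − 0.1151) / (0.47 × 3.5) = 0.62 × 0.2925 = 0.1814

18.1%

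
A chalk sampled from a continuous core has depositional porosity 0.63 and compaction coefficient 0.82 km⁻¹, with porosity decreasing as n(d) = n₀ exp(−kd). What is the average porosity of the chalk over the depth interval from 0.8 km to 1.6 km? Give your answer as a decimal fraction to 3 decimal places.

0.240

⟨n⟩ = (1/(d₂−d₁)) ∫ n₀ e^(−kd) dd = n₀·(e^(−k·d₁) − e^(−k·d₂)) / (k·(d₂−d₁))
e^(−0.82×0.8) = 0.5189; e^(−0.82×1.6) = 0.2693
⟨n⟩ = 0.63 × (0.5189 − 0.2693) / (0.82 × 0.8) = 0.63 × 0.3806 = 0.2397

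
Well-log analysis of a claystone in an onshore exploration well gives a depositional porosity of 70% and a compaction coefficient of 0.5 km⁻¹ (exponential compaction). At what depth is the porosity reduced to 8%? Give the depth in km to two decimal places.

Invert Athy's law: Z = ln(φ₀/φ) / c
Z = ln(0.7/0.08) / 0.5 = ln(8.75) / 0.5 = 2.1691 / 0.5 = 4.338 km

4.34 km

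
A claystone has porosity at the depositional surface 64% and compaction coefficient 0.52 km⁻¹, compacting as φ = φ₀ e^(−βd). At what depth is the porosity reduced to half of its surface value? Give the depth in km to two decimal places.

1.33 km

φ/φ₀ = 1/2 ⇒ exp(−β·d) = 1/2 ⇒ d = ln(2) / β
d = 0.6931 / 0.52 = 1.333 km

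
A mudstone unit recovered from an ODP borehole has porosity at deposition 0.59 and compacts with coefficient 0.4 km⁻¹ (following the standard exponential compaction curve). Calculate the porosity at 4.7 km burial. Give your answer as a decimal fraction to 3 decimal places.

0.090

n = n₀·exp(−k·z) = 0.59 × exp(−0.4 × 4.7) = 0.59 × exp(−1.88)
  = 0.59 × 0.1526 = 0.0900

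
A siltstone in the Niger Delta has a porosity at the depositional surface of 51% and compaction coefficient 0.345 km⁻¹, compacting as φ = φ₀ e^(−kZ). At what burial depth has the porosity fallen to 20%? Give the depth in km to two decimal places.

2.71 km

Invert Athy's law: Z = ln(φ₀/φ) / k
Z = ln(0.51/0.2) / 0.345 = ln(2.55) / 0.345 = 0.9361 / 0.345 = 2.713 km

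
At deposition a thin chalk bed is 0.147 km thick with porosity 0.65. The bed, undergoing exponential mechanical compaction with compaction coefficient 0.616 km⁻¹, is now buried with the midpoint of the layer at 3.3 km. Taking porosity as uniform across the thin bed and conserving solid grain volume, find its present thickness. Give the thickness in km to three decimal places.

0.056 km

Porosity at 3.3 km: n = 0.65·exp(−0.616×3.3) = 0.0851
Solid-volume conservation: h(1−n) = h₀(1−n₀) ⇒ h = h₀·(1−n₀)/(1−n)
h = 0.147 × (1 − 0.65)/(1 − 0.0851) = 0.147 × 0.3826 = 0.0562 km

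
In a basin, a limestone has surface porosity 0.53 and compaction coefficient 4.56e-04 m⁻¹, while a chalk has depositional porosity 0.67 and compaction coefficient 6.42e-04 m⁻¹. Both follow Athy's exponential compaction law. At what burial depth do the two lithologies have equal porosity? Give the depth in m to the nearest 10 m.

1260 m

Working in km (1 km = 1000 m; β in km⁻¹ = β in m⁻¹ × 1000):
Set phi₀ₐ e^(−βₐz) = phi₀ᵦ e^(−βᵦz) ⇒ ln(phi₀ₐ/phi₀ᵦ) = (βₐ − βᵦ)·z
z = ln(0.53/0.67) / (0.456 − 0.642) = -0.2344 / -0.186 = 1.260 km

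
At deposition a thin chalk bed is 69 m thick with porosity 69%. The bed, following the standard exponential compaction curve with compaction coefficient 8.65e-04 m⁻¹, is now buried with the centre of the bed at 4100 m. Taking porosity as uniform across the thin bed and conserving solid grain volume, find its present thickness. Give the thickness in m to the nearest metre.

22 m

Working in km (1 km = 1000 m; k in km⁻¹ = k in m⁻¹ × 1000):
Porosity at 4.1 km: n = 0.69·exp(−0.865×4.1) = 0.0199
Solid-volume conservation: h(1−n) = h₀(1−n₀) ⇒ h = h₀·(1−n₀)/(1−n)
h = 0.069 × (1 − 0.69)/(1 − 0.0199) = 0.069 × 0.3163 = 0.0218 km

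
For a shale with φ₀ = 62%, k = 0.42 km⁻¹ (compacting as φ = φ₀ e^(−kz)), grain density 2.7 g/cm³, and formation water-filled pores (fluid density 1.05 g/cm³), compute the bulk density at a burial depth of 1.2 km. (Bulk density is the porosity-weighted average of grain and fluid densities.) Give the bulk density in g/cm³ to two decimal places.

2.08 g/cm³

Porosity at depth: φ = 0.62·exp(−0.42×1.2) = 0.62×0.6041 = 0.3745
Bulk density: ρ_b = (1−φ)ρ_g + φ·ρ_f = 0.6255×2.7 + 0.3745×1.05
       = 1.689 + 0.393 = 2.082 g/cm³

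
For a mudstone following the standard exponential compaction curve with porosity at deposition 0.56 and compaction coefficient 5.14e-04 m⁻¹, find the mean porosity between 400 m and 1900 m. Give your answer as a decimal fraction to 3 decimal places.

Working in km (1 km = 1000 m; k in km⁻¹ = k in m⁻¹ × 1000):
⟨phi⟩ = (1/(d₂−d₁)) ∫ phi₀ e^(−kd) dd = phi₀·(e^(−k·d₁) − e^(−k·d₂)) / (k·(d₂−d₁))
e^(−0.514×0.4) = 0.8142; e^(−0.514×1.9) = 0.3766
⟨phi⟩ = 0.56 × (0.8142 − 0.3766) / (0.514 × 1.5) = 0.56 × 0.5675 = 0.3178

0.318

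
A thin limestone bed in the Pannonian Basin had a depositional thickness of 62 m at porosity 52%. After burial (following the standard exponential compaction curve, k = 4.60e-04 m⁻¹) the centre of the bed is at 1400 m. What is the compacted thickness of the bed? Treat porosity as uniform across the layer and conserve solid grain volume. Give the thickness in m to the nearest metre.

Working in km (1 km = 1000 m; k in km⁻¹ = k in m⁻¹ × 1000):
Porosity at 1.4 km: n = 0.52·exp(−0.46×1.4) = 0.2731
Solid-volume conservation: h(1−n) = h₀(1−n₀) ⇒ h = h₀·(1−n₀)/(1−n)
h = 0.062 × (1 − 0.52)/(1 − 0.2731) = 0.062 × 0.6603 = 0.0409 km

41 m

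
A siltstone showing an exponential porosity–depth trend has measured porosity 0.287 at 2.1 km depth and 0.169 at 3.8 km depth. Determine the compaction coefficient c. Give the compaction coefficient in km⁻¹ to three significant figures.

Athy: φ(d) = φ₀ e^(−cd) ⇒ φ₁/φ₂ = e^{c(d₂−d₁)} ⇒ c = ln(φ₁/φ₂)/(d₂−d₁)
c = ln(0.287/0.169) / (3.8 − 2.1) = ln(1.698) / 1.7 = 0.5296 / 1.7 = 0.3115 km⁻¹

0.312 km⁻¹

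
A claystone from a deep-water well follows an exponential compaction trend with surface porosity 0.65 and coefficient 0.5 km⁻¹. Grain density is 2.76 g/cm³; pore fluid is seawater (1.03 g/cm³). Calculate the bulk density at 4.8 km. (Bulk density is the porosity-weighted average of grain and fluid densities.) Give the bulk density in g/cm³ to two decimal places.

Porosity at depth: n = 0.65·exp(−0.5×4.8) = 0.65×0.0907 = 0.0590
Bulk density: ρ_b = (1−n)ρ_g + n·ρ_f = 0.9410×2.76 + 0.0590×1.03
       = 2.597 + 0.061 = 2.658 g/cm³

2.66 g/cm³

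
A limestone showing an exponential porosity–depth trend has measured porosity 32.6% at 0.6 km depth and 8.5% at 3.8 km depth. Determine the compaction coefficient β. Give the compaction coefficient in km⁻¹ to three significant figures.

0.420 km⁻¹

Athy: n(z) = n₀ e^(−βz) ⇒ n₁/n₂ = e^{β(z₂−z₁)} ⇒ β = ln(n₁/n₂)/(z₂−z₁)
β = ln(0.326/0.085) / (3.8 − 0.6) = ln(3.835) / 3.2 = 1.3442 / 3.2 = 0.4201 km⁻¹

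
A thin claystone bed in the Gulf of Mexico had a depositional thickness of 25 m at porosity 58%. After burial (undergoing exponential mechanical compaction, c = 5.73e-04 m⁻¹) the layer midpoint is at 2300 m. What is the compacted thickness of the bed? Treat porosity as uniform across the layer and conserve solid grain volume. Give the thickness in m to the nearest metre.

Working in km (1 km = 1000 m; c in km⁻¹ = c in m⁻¹ × 1000):
Porosity at 2.3 km: phi = 0.58·exp(−0.573×2.3) = 0.1553
Solid-volume conservation: h(1−phi) = h₀(1−phi₀) ⇒ h = h₀·(1−phi₀)/(1−phi)
h = 0.025 × (1 − 0.58)/(1 − 0.1553) = 0.025 × 0.4972 = 0.0124 km

12 m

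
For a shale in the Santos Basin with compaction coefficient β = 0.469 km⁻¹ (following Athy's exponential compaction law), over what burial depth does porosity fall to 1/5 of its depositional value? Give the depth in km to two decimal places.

phi/phi₀ = 1/5 ⇒ exp(−β·z) = 1/5 ⇒ z = ln(5) / β
z = 1.6094 / 0.469 = 3.432 km

3.43 km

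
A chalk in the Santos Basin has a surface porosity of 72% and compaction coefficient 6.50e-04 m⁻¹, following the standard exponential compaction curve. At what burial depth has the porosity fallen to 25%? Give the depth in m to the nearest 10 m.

Working in km (1 km = 1000 m; k in km⁻¹ = k in m⁻¹ × 1000):
Invert Athy's law: d = ln(n₀/n) / k
d = ln(0.72/0.25) / 0.65 = ln(2.88) / 0.65 = 1.0578 / 0.65 = 1.627 km

1630 m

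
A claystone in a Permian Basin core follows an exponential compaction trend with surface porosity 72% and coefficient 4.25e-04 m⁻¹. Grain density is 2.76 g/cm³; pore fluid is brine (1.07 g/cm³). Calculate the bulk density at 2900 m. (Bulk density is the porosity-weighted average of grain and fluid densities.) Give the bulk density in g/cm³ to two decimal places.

2.41 g/cm³

Working in km (1 km = 1000 m; k in km⁻¹ = k in m⁻¹ × 1000):
Porosity at depth: n = 0.72·exp(−0.425×2.9) = 0.72×0.2916 = 0.2099
Bulk density: ρ_b = (1−n)ρ_g + n·ρ_f = 0.7901×2.76 + 0.2099×1.07
       = 2.181 + 0.225 = 2.405 g/cm³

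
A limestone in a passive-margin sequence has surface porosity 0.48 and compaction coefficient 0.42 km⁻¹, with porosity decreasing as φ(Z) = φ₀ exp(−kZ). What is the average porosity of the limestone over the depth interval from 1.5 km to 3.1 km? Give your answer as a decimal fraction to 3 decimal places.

⟨φ⟩ = (1/(Z₂−Z₁)) ∫ φ₀ e^(−kZ) dZ = φ₀·(e^(−k·Z₁) − e^(−k·Z₂)) / (k·(Z₂−Z₁))
e^(−0.42×1.5) = 0.5326; e^(−0.42×3.1) = 0.2720
⟨φ⟩ = 0.48 × (0.5326 − 0.2720) / (0.42 × 1.6) = 0.48 × 0.3878 = 0.1861

0.186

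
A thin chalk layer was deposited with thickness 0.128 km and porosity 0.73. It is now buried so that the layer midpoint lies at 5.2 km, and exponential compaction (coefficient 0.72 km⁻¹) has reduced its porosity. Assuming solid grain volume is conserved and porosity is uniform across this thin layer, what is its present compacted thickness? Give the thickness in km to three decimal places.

0.035 km

Porosity at 5.2 km: n = 0.73·exp(−0.72×5.2) = 0.0173
Solid-volume conservation: h(1−n) = h₀(1−n₀) ⇒ h = h₀·(1−n₀)/(1−n)
h = 0.128 × (1 − 0.73)/(1 − 0.0173) = 0.128 × 0.2747 = 0.0352 km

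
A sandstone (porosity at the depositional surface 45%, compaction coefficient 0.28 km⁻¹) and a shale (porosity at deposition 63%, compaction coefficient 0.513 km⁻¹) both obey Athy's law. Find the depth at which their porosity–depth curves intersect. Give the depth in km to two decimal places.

Set n₀ₐ e^(−cₐd) = n₀ᵦ e^(−cᵦd) ⇒ ln(n₀ₐ/n₀ᵦ) = (cₐ − cᵦ)·d
d = ln(0.45/0.63) / (0.28 − 0.513) = -0.3365 / -0.233 = 1.444 km

1.44 km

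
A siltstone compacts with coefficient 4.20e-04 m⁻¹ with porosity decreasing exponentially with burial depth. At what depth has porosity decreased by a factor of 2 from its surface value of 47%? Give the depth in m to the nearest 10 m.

1650 m

Working in km (1 km = 1000 m; c in km⁻¹ = c in m⁻¹ × 1000):
n/n₀ = 1/2 ⇒ exp(−c·d) = 1/2 ⇒ d = ln(2) / c
d = 0.6931 / 0.42 = 1.650 km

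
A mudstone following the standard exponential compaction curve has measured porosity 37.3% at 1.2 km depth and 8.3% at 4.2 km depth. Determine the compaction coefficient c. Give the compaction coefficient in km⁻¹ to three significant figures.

0.501 km⁻¹

Athy: phi(d) = phi₀ e^(−cd) ⇒ phi₁/phi₂ = e^{c(d₂−d₁)} ⇒ c = ln(phi₁/phi₂)/(d₂−d₁)
c = ln(0.373/0.083) / (4.2 − 1.2) = ln(4.494) / 3 = 1.5027 / 3 = 0.5009 km⁻¹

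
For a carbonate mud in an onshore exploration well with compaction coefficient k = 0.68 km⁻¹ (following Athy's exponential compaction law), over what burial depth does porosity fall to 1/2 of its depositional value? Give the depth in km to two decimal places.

1.02 km

phi/phi₀ = 1/2 ⇒ exp(−k·Z) = 1/2 ⇒ Z = ln(2) / k
Z = 0.6931 / 0.68 = 1.019 km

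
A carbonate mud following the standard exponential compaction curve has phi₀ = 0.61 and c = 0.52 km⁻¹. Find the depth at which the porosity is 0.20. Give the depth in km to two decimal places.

2.14 km

Invert Athy's law: d = ln(phi₀/phi) / c
d = ln(0.61/0.2) / 0.52 = ln(3.05) / 0.52 = 1.1151 / 0.52 = 2.145 km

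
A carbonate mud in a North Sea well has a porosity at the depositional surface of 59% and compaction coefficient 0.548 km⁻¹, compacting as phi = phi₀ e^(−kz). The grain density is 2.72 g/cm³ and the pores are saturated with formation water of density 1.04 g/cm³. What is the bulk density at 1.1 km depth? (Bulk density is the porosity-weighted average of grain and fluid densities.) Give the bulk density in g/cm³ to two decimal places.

2.18 g/cm³

Porosity at depth: phi = 0.59·exp(−0.548×1.1) = 0.59×0.5473 = 0.3229
Bulk density: ρ_b = (1−phi)ρ_g + phi·ρ_f = 0.6771×2.72 + 0.3229×1.04
       = 1.842 + 0.336 = 2.178 g/cm³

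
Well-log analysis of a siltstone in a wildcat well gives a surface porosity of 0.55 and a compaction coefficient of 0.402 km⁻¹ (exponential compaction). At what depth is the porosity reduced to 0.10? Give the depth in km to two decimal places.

4.24 km

Invert Athy's law: z = ln(φ₀/φ) / β
z = ln(0.55/0.1) / 0.402 = ln(5.5) / 0.402 = 1.7047 / 0.402 = 4.241 km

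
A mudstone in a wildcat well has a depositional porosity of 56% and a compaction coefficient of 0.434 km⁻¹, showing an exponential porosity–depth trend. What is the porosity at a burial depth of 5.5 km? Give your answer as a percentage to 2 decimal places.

n = n₀·exp(−k·d) = 0.56 × exp(−0.434 × 5.5) = 0.56 × exp(−2.387)
  = 0.56 × 0.0919 = 0.0515

5.15%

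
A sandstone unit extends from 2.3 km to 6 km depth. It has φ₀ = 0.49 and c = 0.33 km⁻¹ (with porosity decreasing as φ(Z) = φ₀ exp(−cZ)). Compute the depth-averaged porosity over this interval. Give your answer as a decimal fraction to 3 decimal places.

⟨φ⟩ = (1/(Z₂−Z₁)) ∫ φ₀ e^(−cZ) dZ = φ₀·(e^(−c·Z₁) − e^(−c·Z₂)) / (c·(Z₂−Z₁))
e^(−0.33×2.3) = 0.4681; e^(−0.33×6) = 0.1381
⟨φ⟩ = 0.49 × (0.4681 − 0.1381) / (0.33 × 3.7) = 0.49 × 0.2703 = 0.1325

0.132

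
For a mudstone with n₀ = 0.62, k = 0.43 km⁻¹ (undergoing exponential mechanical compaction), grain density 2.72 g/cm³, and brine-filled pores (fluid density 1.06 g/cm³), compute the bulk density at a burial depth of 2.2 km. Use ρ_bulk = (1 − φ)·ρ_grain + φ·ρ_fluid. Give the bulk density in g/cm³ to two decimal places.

Porosity at depth: n = 0.62·exp(−0.43×2.2) = 0.62×0.3883 = 0.2407
Bulk density: ρ_b = (1−n)ρ_g + n·ρ_f = 0.7593×2.72 + 0.2407×1.06
       = 2.065 + 0.255 = 2.320 g/cm³

2.32 g/cm³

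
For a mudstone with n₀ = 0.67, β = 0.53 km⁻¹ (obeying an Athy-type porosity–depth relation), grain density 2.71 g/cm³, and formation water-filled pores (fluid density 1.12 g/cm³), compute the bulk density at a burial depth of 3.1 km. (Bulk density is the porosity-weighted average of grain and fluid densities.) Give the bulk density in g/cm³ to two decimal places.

2.50 g/cm³

Porosity at depth: n = 0.67·exp(−0.53×3.1) = 0.67×0.1934 = 0.1296
Bulk density: ρ_b = (1−n)ρ_g + n·ρ_f = 0.8704×2.71 + 0.1296×1.12
       = 2.359 + 0.145 = 2.504 g/cm³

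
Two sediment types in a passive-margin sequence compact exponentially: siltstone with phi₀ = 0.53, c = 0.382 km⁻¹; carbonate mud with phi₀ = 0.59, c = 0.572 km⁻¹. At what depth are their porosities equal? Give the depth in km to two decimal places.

0.56 km

Set phi₀ₐ e^(−cₐd) = phi₀ᵦ e^(−cᵦd) ⇒ ln(phi₀ₐ/phi₀ᵦ) = (cₐ − cᵦ)·d
d = ln(0.53/0.59) / (0.382 − 0.572) = -0.1072 / -0.19 = 0.564 km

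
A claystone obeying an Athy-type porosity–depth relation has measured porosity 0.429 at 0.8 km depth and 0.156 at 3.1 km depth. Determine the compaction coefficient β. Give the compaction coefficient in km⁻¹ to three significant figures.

0.440 km⁻¹

Athy: phi(z) = phi₀ e^(−βz) ⇒ phi₁/phi₂ = e^{β(z₂−z₁)} ⇒ β = ln(phi₁/phi₂)/(z₂−z₁)
β = ln(0.429/0.156) / (3.1 − 0.8) = ln(2.75) / 2.3 = 1.0116 / 2.3 = 0.4398 km⁻¹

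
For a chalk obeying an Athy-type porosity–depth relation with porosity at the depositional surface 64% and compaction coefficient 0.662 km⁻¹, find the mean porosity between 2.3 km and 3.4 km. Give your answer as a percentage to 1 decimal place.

⟨phi⟩ = (1/(z₂−z₁)) ∫ phi₀ e^(−cz) dz = phi₀·(e^(−c·z₁) − e^(−c·z₂)) / (c·(z₂−z₁))
e^(−0.662×2.3) = 0.2181; e^(−0.662×3.4) = 0.1053
⟨phi⟩ = 0.64 × (0.2181 − 0.1053) / (0.662 × 1.1) = 0.64 × 0.1549 = 0.0992

9.9%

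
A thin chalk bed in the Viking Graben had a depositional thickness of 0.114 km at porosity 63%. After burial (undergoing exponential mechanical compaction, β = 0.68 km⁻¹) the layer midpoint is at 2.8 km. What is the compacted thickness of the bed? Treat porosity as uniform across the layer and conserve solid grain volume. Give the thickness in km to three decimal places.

Porosity at 2.8 km: n = 0.63·exp(−0.68×2.8) = 0.0939
Solid-volume conservation: h(1−n) = h₀(1−n₀) ⇒ h = h₀·(1−n₀)/(1−n)
h = 0.114 × (1 − 0.63)/(1 − 0.0939) = 0.114 × 0.4083 = 0.0465 km

0.047 km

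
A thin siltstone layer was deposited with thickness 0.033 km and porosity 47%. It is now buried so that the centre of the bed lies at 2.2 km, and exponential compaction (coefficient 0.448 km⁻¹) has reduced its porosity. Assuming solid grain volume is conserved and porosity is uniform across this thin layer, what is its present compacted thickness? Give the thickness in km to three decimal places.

0.021 km

Porosity at 2.2 km: phi = 0.47·exp(−0.448×2.2) = 0.1754
Solid-volume conservation: h(1−phi) = h₀(1−phi₀) ⇒ h = h₀·(1−phi₀)/(1−phi)
h = 0.033 × (1 − 0.47)/(1 − 0.1754) = 0.033 × 0.6427 = 0.0212 km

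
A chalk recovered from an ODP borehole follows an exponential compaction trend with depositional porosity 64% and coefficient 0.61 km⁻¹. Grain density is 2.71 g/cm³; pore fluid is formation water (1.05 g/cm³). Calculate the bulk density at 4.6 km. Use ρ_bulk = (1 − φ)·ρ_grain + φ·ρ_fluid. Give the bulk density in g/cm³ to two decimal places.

Porosity at depth: phi = 0.64·exp(−0.61×4.6) = 0.64×0.0604 = 0.0387
Bulk density: ρ_b = (1−phi)ρ_g + phi·ρ_f = 0.9613×2.71 + 0.0387×1.05
       = 2.605 + 0.041 = 2.646 g/cm³

2.65 g/cm³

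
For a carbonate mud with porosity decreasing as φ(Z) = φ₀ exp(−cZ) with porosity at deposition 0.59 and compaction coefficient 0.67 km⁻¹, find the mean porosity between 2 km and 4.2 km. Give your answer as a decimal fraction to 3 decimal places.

0.081

⟨φ⟩ = (1/(Z₂−Z₁)) ∫ φ₀ e^(−cZ) dZ = φ₀·(e^(−c·Z₁) − e^(−c·Z₂)) / (c·(Z₂−Z₁))
e^(−0.67×2) = 0.2618; e^(−0.67×4.2) = 0.0600
⟨φ⟩ = 0.59 × (0.2618 − 0.0600) / (0.67 × 2.2) = 0.59 × 0.1370 = 0.0808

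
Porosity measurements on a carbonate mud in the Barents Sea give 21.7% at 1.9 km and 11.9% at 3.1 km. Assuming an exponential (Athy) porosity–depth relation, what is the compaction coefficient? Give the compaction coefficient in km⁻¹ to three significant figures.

0.501 km⁻¹

Athy: φ(Z) = φ₀ e^(−βZ) ⇒ φ₁/φ₂ = e^{β(Z₂−Z₁)} ⇒ β = ln(φ₁/φ₂)/(Z₂−Z₁)
β = ln(0.217/0.119) / (3.1 − 1.9) = ln(1.824) / 1.2 = 0.6008 / 1.2 = 0.5006 km⁻¹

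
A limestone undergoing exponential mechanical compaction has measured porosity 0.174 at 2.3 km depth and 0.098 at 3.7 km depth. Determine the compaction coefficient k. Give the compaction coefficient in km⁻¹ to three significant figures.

0.410 km⁻¹

Athy: n(d) = n₀ e^(−kd) ⇒ n₁/n₂ = e^{k(d₂−d₁)} ⇒ k = ln(n₁/n₂)/(d₂−d₁)
k = ln(0.174/0.098) / (3.7 − 2.3) = ln(1.776) / 1.4 = 0.5741 / 1.4 = 0.4101 km⁻¹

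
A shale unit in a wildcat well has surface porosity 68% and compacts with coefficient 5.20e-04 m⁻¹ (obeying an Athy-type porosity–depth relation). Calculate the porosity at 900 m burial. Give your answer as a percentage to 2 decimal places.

42.59%

Working in km (1 km = 1000 m; β in km⁻¹ = β in m⁻¹ × 1000):
φ = φ₀·exp(−β·d) = 0.68 × exp(−0.52 × 0.9) = 0.68 × exp(−0.468)
  = 0.68 × 0.6263 = 0.4259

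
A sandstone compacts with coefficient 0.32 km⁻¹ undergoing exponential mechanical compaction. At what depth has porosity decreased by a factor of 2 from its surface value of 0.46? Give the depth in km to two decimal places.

2.17 km

phi/phi₀ = 1/2 ⇒ exp(−β·Z) = 1/2 ⇒ Z = ln(2) / β
Z = 0.6931 / 0.32 = 2.166 km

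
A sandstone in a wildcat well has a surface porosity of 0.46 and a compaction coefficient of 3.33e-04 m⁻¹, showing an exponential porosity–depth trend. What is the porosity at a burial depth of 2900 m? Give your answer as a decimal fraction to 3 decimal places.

0.175

Working in km (1 km = 1000 m; c in km⁻¹ = c in m⁻¹ × 1000):
φ = φ₀·exp(−c·z) = 0.46 × exp(−0.333 × 2.9) = 0.46 × exp(−0.9657)
  = 0.46 × 0.3807 = 0.1751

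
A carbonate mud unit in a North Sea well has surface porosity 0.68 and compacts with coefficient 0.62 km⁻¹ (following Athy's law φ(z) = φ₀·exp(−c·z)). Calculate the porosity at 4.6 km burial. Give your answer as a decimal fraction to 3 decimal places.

φ = φ₀·exp(−c·z) = 0.68 × exp(−0.62 × 4.6) = 0.68 × exp(−2.852)
  = 0.68 × 0.0577 = 0.0393

0.039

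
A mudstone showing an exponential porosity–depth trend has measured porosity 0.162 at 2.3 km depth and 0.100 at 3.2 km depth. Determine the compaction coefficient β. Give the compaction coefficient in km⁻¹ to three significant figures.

Athy: n(z) = n₀ e^(−βz) ⇒ n₁/n₂ = e^{β(z₂−z₁)} ⇒ β = ln(n₁/n₂)/(z₂−z₁)
β = ln(0.162/0.1) / (3.2 − 2.3) = ln(1.62) / 0.9 = 0.4824 / 0.9 = 0.536 km⁻¹

0.536 km⁻¹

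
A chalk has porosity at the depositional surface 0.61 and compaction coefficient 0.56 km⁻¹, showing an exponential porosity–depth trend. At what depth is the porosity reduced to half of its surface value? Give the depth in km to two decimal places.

1.24 km

phi/phi₀ = 1/2 ⇒ exp(−k·z) = 1/2 ⇒ z = ln(2) / k
z = 0.6931 / 0.56 = 1.238 km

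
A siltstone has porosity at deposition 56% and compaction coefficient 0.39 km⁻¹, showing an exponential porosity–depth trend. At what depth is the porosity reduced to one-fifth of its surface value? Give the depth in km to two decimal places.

n/n₀ = 1/5 ⇒ exp(−β·d) = 1/5 ⇒ d = ln(5) / β
d = 1.6094 / 0.39 = 4.127 km

4.13 km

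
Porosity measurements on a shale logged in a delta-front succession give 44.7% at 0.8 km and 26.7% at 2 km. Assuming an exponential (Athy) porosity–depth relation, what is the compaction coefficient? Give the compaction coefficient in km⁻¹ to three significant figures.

0.429 km⁻¹

Athy: n(Z) = n₀ e^(−cZ) ⇒ n₁/n₂ = e^{c(Z₂−Z₁)} ⇒ c = ln(n₁/n₂)/(Z₂−Z₁)
c = ln(0.447/0.267) / (2 − 0.8) = ln(1.674) / 1.2 = 0.5153 / 1.2 = 0.4294 km⁻¹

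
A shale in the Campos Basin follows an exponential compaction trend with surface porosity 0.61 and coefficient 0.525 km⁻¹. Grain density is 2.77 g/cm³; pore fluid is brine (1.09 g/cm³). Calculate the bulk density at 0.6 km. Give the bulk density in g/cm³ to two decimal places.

Porosity at depth: φ = 0.61·exp(−0.525×0.6) = 0.61×0.7298 = 0.4452
Bulk density: ρ_b = (1−φ)ρ_g + φ·ρ_f = 0.5548×2.77 + 0.4452×1.09
       = 1.537 + 0.485 = 2.022 g/cm³

2.02 g/cm³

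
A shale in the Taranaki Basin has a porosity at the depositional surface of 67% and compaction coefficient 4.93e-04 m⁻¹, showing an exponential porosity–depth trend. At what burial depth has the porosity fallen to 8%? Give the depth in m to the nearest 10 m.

Working in km (1 km = 1000 m; c in km⁻¹ = c in m⁻¹ × 1000):
Invert Athy's law: Z = ln(phi₀/phi) / c
Z = ln(0.67/0.08) / 0.493 = ln(8.375) / 0.493 = 2.1253 / 0.493 = 4.311 km

4310 m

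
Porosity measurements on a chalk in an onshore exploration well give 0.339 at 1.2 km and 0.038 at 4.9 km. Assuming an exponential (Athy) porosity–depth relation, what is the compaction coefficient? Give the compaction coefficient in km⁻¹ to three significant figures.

Athy: φ(Z) = φ₀ e^(−kZ) ⇒ φ₁/φ₂ = e^{k(Z₂−Z₁)} ⇒ k = ln(φ₁/φ₂)/(Z₂−Z₁)
k = ln(0.339/0.038) / (4.9 − 1.2) = ln(8.921) / 3.7 = 2.1884 / 3.7 = 0.5915 km⁻¹

0.591 km⁻¹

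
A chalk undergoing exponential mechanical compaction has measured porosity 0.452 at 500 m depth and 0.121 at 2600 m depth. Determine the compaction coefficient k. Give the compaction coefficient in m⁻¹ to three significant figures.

Working in km (1 km = 1000 m; k in km⁻¹ = k in m⁻¹ × 1000):
Athy: phi(d) = phi₀ e^(−kd) ⇒ phi₁/phi₂ = e^{k(d₂−d₁)} ⇒ k = ln(phi₁/phi₂)/(d₂−d₁)
k = ln(0.452/0.121) / (2.6 − 0.5) = ln(3.736) / 2.1 = 1.3179 / 2.1 = 0.6276 km⁻¹

0.000628 m⁻¹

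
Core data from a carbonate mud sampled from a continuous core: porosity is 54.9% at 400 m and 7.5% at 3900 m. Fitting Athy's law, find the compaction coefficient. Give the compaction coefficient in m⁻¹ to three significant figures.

Working in km (1 km = 1000 m; c in km⁻¹ = c in m⁻¹ × 1000):
Athy: n(z) = n₀ e^(−cz) ⇒ n₁/n₂ = e^{c(z₂−z₁)} ⇒ c = ln(n₁/n₂)/(z₂−z₁)
c = ln(0.549/0.075) / (3.9 − 0.4) = ln(7.32) / 3.5 = 1.9906 / 3.5 = 0.5687 km⁻¹

0.000569 m⁻¹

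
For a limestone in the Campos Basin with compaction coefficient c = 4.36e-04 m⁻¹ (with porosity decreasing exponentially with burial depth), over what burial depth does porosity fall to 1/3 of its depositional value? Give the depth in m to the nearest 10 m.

Working in km (1 km = 1000 m; c in km⁻¹ = c in m⁻¹ × 1000):
phi/phi₀ = 1/3 ⇒ exp(−c·d) = 1/3 ⇒ d = ln(3) / c
d = 1.0986 / 0.436 = 2.520 km

2520 m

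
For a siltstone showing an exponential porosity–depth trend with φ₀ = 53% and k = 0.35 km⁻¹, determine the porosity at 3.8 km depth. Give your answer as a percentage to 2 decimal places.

φ = φ₀·exp(−k·z) = 0.53 × exp(−0.35 × 3.8) = 0.53 × exp(−1.33)
  = 0.53 × 0.2645 = 0.1402

14.02%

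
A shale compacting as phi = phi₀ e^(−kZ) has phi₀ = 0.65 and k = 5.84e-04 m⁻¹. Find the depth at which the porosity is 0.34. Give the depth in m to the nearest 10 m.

Working in km (1 km = 1000 m; k in km⁻¹ = k in m⁻¹ × 1000):
Invert Athy's law: Z = ln(phi₀/phi) / k
Z = ln(0.65/0.34) / 0.584 = ln(1.912) / 0.584 = 0.6480 / 0.584 = 1.110 km

1110 m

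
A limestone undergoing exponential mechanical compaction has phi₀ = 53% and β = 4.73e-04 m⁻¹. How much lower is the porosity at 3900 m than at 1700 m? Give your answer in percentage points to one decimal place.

15.3 percentage points

Working in km (1 km = 1000 m; β in km⁻¹ = β in m⁻¹ × 1000):
phi(1.7) = 0.53·e^(−0.473×1.7) = 0.2372
phi(3.9) = 0.53·e^(−0.473×3.9) = 0.0838
Δphi = 0.2372 − 0.0838 = 0.1534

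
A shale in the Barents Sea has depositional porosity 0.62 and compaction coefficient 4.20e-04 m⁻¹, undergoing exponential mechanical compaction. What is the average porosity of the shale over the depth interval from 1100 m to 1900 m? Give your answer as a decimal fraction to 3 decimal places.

Working in km (1 km = 1000 m; c in km⁻¹ = c in m⁻¹ × 1000):
⟨n⟩ = (1/(z₂−z₁)) ∫ n₀ e^(−cz) dz = n₀·(e^(−c·z₁) − e^(−c·z₂)) / (c·(z₂−z₁))
e^(−0.42×1.1) = 0.6300; e^(−0.42×1.9) = 0.4502
⟨n⟩ = 0.62 × (0.6300 − 0.4502) / (0.42 × 0.8) = 0.62 × 0.5351 = 0.3318

0.332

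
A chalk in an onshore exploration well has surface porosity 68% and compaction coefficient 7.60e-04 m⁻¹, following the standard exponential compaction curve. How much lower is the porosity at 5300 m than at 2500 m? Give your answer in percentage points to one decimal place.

9.0 percentage points

Working in km (1 km = 1000 m; β in km⁻¹ = β in m⁻¹ × 1000):
φ(2.5) = 0.68·e^(−0.76×2.5) = 0.1017
φ(5.3) = 0.68·e^(−0.76×5.3) = 0.0121
Δφ = 0.1017 − 0.0121 = 0.0896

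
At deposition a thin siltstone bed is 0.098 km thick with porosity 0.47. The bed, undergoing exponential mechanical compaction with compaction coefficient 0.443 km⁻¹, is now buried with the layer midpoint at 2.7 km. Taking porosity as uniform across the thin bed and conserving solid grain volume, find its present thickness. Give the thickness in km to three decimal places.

Porosity at 2.7 km: φ = 0.47·exp(−0.443×2.7) = 0.1421
Solid-volume conservation: h(1−φ) = h₀(1−φ₀) ⇒ h = h₀·(1−φ₀)/(1−φ)
h = 0.098 × (1 − 0.47)/(1 − 0.1421) = 0.098 × 0.6178 = 0.0605 km

0.061 km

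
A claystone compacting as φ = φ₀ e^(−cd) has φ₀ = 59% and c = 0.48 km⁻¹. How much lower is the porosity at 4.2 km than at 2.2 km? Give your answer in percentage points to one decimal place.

φ(2.2) = 0.59·e^(−0.48×2.2) = 0.2052
φ(4.2) = 0.59·e^(−0.48×4.2) = 0.0786
Δφ = 0.2052 − 0.0786 = 0.1266

12.7 percentage points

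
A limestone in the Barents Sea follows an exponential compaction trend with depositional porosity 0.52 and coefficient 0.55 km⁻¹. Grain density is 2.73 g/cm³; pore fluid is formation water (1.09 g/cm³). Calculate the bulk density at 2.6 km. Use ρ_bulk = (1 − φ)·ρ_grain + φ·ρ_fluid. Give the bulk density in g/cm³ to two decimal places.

Porosity at depth: n = 0.52·exp(−0.55×2.6) = 0.52×0.2393 = 0.1244
Bulk density: ρ_b = (1−n)ρ_g + n·ρ_f = 0.8756×2.73 + 0.1244×1.09
       = 2.390 + 0.136 = 2.526 g/cm³

2.53 g/cm³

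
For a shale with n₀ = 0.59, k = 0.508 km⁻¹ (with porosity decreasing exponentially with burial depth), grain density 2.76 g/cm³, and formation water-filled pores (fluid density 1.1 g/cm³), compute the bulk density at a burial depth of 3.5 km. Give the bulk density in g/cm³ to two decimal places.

Porosity at depth: n = 0.59·exp(−0.508×3.5) = 0.59×0.1690 = 0.0997
Bulk density: ρ_b = (1−n)ρ_g + n·ρ_f = 0.9003×2.76 + 0.0997×1.1
       = 2.485 + 0.110 = 2.595 g/cm³

2.59 g/cm³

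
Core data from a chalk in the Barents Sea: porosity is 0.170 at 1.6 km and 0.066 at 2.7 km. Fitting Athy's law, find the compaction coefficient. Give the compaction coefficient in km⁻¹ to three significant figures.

Athy: n(z) = n₀ e^(−kz) ⇒ n₁/n₂ = e^{k(z₂−z₁)} ⇒ k = ln(n₁/n₂)/(z₂−z₁)
k = ln(0.17/0.066) / (2.7 − 1.6) = ln(2.576) / 1.1 = 0.9461 / 1.1 = 0.8601 km⁻¹

0.860 km⁻¹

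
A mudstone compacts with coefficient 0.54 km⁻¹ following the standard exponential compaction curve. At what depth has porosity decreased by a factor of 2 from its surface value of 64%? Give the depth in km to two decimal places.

n/n₀ = 1/2 ⇒ exp(−c·z) = 1/2 ⇒ z = ln(2) / c
z = 0.6931 / 0.54 = 1.284 km

1.28 km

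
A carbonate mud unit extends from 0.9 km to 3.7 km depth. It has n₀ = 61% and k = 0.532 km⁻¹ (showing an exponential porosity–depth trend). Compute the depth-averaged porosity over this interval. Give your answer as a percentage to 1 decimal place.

⟨n⟩ = (1/(Z₂−Z₁)) ∫ n₀ e^(−kZ) dZ = n₀·(e^(−k·Z₁) − e^(−k·Z₂)) / (k·(Z₂−Z₁))
e^(−0.532×0.9) = 0.6195; e^(−0.532×3.7) = 0.1397
⟨n⟩ = 0.61 × (0.6195 − 0.1397) / (0.532 × 2.8) = 0.61 × 0.3221 = 0.1965

19.6%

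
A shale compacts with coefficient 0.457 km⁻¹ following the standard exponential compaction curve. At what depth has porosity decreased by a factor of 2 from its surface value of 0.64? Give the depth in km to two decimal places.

φ/φ₀ = 1/2 ⇒ exp(−c·z) = 1/2 ⇒ z = ln(2) / c
z = 0.6931 / 0.457 = 1.517 km

1.52 km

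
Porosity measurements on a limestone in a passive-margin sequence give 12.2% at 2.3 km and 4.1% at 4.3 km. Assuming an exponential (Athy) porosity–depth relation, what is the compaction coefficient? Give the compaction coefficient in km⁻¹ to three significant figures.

Athy: phi(d) = phi₀ e^(−kd) ⇒ phi₁/phi₂ = e^{k(d₂−d₁)} ⇒ k = ln(phi₁/phi₂)/(d₂−d₁)
k = ln(0.122/0.041) / (4.3 − 2.3) = ln(2.976) / 2 = 1.0904 / 2 = 0.5452 km⁻¹

0.545 km⁻¹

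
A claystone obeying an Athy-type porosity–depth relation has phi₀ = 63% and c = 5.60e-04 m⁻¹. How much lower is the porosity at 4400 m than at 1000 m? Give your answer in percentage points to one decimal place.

Working in km (1 km = 1000 m; c in km⁻¹ = c in m⁻¹ × 1000):
phi(1) = 0.63·e^(−0.56×1) = 0.3599
phi(4.4) = 0.63·e^(−0.56×4.4) = 0.0536
Δphi = 0.3599 − 0.0536 = 0.3063

30.6 percentage points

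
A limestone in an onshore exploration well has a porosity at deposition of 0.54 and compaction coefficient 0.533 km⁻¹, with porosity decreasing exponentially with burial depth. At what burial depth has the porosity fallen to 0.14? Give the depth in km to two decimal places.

2.53 km

Invert Athy's law: z = ln(n₀/n) / β
z = ln(0.54/0.14) / 0.533 = ln(3.857) / 0.533 = 1.3499 / 0.533 = 2.533 km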